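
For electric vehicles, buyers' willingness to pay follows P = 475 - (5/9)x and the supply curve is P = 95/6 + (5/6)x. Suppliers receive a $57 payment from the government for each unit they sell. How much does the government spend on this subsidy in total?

Government cost = $21183.48

Pre-subsidy: 475 - (5/9)x = 95/6 + (5/6)x gives x* = 330.6 and P* = 874/3.
With the subsidy, sellers receive Ps = Pb + 57 for each unit, where Pb is the price buyers pay.
On the curves, Pb = 475 - (5/9)x and Ps = 95/6 + (5/6)x; the wedge Ps − Pb = 57 gives 95/6 + (5/6)x − (475 - (5/9)x) = 57, so x' = 371.64.
Then Pb = 475 − (5/9)·371.64 = 4028/15 and Ps = 95/6 + (5/6)·371.64 = 4883/15.
Government outlay = subsidy × quantity = 57 × 371.64 = 21183.48.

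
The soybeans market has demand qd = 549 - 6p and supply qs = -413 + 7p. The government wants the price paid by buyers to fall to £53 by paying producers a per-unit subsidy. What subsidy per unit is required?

At a buyer price of 53, quantity demanded is 549 − 6·53 = 231.
Sellers supply 231 only when they receive ps with -413 + 7·ps = 231, i.e. ps = 92.
s = ps − pb = 92 − 53 = 39.

Required subsidy s = £39 per unit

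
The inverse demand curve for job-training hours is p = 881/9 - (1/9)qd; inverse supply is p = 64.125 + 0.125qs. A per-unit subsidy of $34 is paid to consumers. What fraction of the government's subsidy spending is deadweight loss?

Pre-subsidy: 881/9 - (1/9)q = 64.125 + 0.125q gives q* = 143 and p* = 82.
With the rebate, buyers effectively pay pb = ps − 34, where ps is the price sellers receive.
On the curves, pb = 881/9 - (1/9)q and ps = 64.125 + 0.125q; the wedge ps − pb = 34 gives 64.125 + 0.125q − (881/9 - (1/9)q) = 34, so q' = 287.
Then pb = 881/9 − (1/9)·287 = 66 and ps = 64.125 + 0.125·287 = 100.
ΔCS = ½(143 + 287)(82 − 66) = 3440; ΔPS = ½(143 + 287)(100 − 82) = 3870.
Government spending = 34 × 287 = 9758.
DWL = ½ × 34 × (287 − 143) = 2448; fraction = 2448 / 9758 = 72/287.

DWL / government spending = 72/287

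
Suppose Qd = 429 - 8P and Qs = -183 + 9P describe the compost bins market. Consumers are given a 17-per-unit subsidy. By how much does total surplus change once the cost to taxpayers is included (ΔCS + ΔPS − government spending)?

Net change in total surplus = -612

Pre-subsidy: 429 - 8P = -183 + 9P gives P* = 36, Q* = 141.
With the rebate, buyers effectively pay Pb = Ps − 17, where Ps is the price sellers receive.
Demand in terms of Ps becomes Qd = 429 − 8(Ps − 17) = 565 - 8Ps. Setting this equal to supply: 565 - 8Ps = -183 + 9Ps, so Ps = 44.
Buyers pay Pb = 44 − 17 = 27; Q' = -183 + 9·44 = 213.
ΔCS = ½(141 + 213)(36 − 27) = 1593; ΔPS = ½(141 + 213)(44 − 36) = 1416.
Government spending = 17 × 213 = 3621.
Net change = 1593 + 1416 − 3621 = -612. The loss equals the DWL triangle ½·17·72.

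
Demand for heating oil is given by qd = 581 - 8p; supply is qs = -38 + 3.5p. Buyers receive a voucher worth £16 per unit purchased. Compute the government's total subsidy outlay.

Government cost = 69680/23

Pre-subsidy: 581 - 8p = -38 + 3.5p gives p* = 1238/23, q* = 3459/23.
With the rebate, buyers effectively pay pb = ps − 16, where ps is the price sellers receive.
Demand in terms of ps becomes qd = 581 − 8(ps − 16) = 709 - 8ps. Setting this equal to supply: 709 - 8ps = -38 + 3.5ps, so ps = 1494/23.
Buyers pay pb = 1494/23 − 16 = 1126/23; q' = -38 + 3.5·(1494/23) = 4355/23.
Government outlay = subsidy × quantity = 16 × 4355/23 = 69680/23.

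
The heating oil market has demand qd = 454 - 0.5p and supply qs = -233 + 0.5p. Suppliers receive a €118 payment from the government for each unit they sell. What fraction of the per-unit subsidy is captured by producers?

Producer share = 0.5

Pre-subsidy: 454 - 0.5p = -233 + 0.5p gives p* = 687, q* = 110.5.
With the subsidy, sellers receive ps = pb + 118 for each unit, where pb is the price buyers pay.
Supply in terms of pb becomes qs = -233 + 0.5(pb + 118) = -174 + 0.5pb. Setting this equal to demand: 454 - 0.5pb = -174 + 0.5pb, so pb = 628.
Sellers receive ps = 628 + 118 = 746; q' = 454 − 0.5·628 = 140.
Buyers' price falls by p* − pb = 687 − 628 = 59; sellers' price rises by ps − p* = 746 − 687 = 59.
So producers capture 59/118 = 0.5 of each unit of subsidy.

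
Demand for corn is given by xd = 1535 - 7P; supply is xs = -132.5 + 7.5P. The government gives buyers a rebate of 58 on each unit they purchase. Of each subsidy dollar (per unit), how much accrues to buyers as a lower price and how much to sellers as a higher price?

Buyers gain 30 per unit; sellers gain 28 per unit

Pre-subsidy: 1535 - 7P = -132.5 + 7.5P gives P* = 115, x* = 730.
With the rebate, buyers effectively pay Pb = Ps − 58, where Ps is the price sellers receive.
Demand in terms of Ps becomes xd = 1535 − 7(Ps − 58) = 1941 - 7Ps. Setting this equal to supply: 1941 - 7Ps = -132.5 + 7.5Ps, so Ps = 143.
Buyers pay Pb = 143 − 58 = 85; x' = -132.5 + 7.5·143 = 940.
Buyers' price falls by P* − Pb = 115 − 85 = 30; sellers' price rises by Ps − P* = 143 − 115 = 28.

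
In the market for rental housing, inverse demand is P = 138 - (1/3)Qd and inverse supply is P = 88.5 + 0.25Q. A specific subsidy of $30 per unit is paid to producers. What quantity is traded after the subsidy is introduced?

Pre-subsidy: 138 - (1/3)Q = 88.5 + 0.25Q gives Q* = 594/7 and P* = 768/7.
With the subsidy, sellers receive Ps = Pb + 30 for each unit, where Pb is the price buyers pay.
On the curves, Pb = 138 - (1/3)Q and Ps = 88.5 + 0.25Q; the wedge Ps − Pb = 30 gives 88.5 + 0.25Q − (138 - (1/3)Q) = 30, so Q' = 954/7.
Then Pb = 138 − (1/3)·(954/7) = 648/7 and Ps = 88.5 + 0.25·(954/7) = 858/7.

Q' = 954/7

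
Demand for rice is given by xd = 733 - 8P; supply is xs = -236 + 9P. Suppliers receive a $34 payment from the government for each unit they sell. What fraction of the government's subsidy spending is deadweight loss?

Pre-subsidy: 733 - 8P = -236 + 9P gives P* = 57, x* = 277.
With the subsidy, sellers receive Ps = Pb + 34 for each unit, where Pb is the price buyers pay.
Supply in terms of Pb becomes xs = -236 + 9(Pb + 34) = 70 + 9Pb. Setting this equal to demand: 733 - 8Pb = 70 + 9Pb, so Pb = 39.
Sellers receive Ps = 39 + 34 = 73; x' = 733 − 8·39 = 421.
ΔCS = ½(277 + 421)(57 − 39) = 6282; ΔPS = ½(277 + 421)(73 − 57) = 5584.
Government spending = 34 × 421 = 14314.
DWL = ½ × 34 × (421 − 277) = 2448; fraction = 2448 / 14314 = 72/421.

DWL / government spending = 72/421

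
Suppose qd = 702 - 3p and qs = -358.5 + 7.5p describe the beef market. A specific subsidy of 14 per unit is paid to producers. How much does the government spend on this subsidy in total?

Government cost = 6006

Pre-subsidy: 702 - 3p = -358.5 + 7.5p gives p* = 101, q* = 399.
With the subsidy, sellers receive ps = pb + 14 for each unit, where pb is the price buyers pay.
Supply in terms of pb becomes qs = -358.5 + 7.5(pb + 14) = -253.5 + 7.5pb. Setting this equal to demand: 702 - 3pb = -253.5 + 7.5pb, so pb = 91.
Sellers receive ps = 91 + 14 = 105; q' = 702 − 3·91 = 429.
Government outlay = subsidy × quantity = 14 × 429 = 6006.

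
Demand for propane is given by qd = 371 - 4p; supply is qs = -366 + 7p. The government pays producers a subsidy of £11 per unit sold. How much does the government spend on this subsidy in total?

Pre-subsidy: 371 - 4p = -366 + 7p gives p* = 67, q* = 103.
With the subsidy, sellers receive ps = pb + 11 for each unit, where pb is the price buyers pay.
Supply in terms of pb becomes qs = -366 + 7(pb + 11) = -289 + 7pb. Setting this equal to demand: 371 - 4pb = -289 + 7pb, so pb = 60.
Sellers receive ps = 60 + 11 = 71; q' = 371 − 4·60 = 131.
Government outlay = subsidy × quantity = 11 × 131 = 1441.

Government cost = £1441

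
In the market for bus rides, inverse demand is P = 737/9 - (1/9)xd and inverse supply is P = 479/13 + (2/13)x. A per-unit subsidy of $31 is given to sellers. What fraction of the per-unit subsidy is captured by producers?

Pre-subsidy: 737/9 - (1/9)x = 479/13 + (2/13)x gives x* = 170 and P* = 63.
With the subsidy, sellers receive Ps = Pb + 31 for each unit, where Pb is the price buyers pay.
On the curves, Pb = 737/9 - (1/9)x and Ps = 479/13 + (2/13)x; the wedge Ps − Pb = 31 gives 479/13 + (2/13)x − (737/9 - (1/9)x) = 31, so x' = 287.
Then Pb = 737/9 − (1/9)·287 = 50 and Ps = 479/13 + (2/13)·287 = 81.
Buyers' price falls by P* − Pb = 63 − 50 = 13; sellers' price rises by Ps − P* = 81 − 63 = 18.
So producers capture 18/31 = 18/31 of each unit of subsidy.

Producer share = 18/31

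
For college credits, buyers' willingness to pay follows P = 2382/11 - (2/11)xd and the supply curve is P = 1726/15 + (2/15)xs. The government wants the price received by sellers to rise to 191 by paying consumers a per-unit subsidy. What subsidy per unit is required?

Required subsidy s = 78 per unit

At a seller price of 191, quantity supplied is -863 + 7.5·191 = 569.5.
Buyers absorb 569.5 only when they pay Pb = 2382/11 − (2/11)·569.5 = 113.
s = Ps − Pb = 191 − 113 = 78.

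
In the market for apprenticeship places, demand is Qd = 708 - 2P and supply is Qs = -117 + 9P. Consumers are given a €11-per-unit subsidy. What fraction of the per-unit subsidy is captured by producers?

Producer share = 2/11

Pre-subsidy: 708 - 2P = -117 + 9P gives P* = 75, Q* = 558.
With the rebate, buyers effectively pay Pb = Ps − 11, where Ps is the price sellers receive.
Demand in terms of Ps becomes Qd = 708 − 2(Ps − 11) = 730 - 2Ps. Setting this equal to supply: 730 - 2Ps = -117 + 9Ps, so Ps = 77.
Buyers pay Pb = 77 − 11 = 66; Q' = -117 + 9·77 = 576.
Buyers' price falls by P* − Pb = 75 − 66 = 9; sellers' price rises by Ps − P* = 77 − 75 = 2.
So producers capture 2/11 = 2/11 of each unit of subsidy.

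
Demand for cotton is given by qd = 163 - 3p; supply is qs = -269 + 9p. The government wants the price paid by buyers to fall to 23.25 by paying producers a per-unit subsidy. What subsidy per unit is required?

At a buyer price of 23.25, quantity demanded is 163 − 3·23.25 = 93.25.
Sellers supply 93.25 only when they receive ps with -269 + 9·ps = 93.25, i.e. ps = 40.25.
s = ps − pb = 40.25 − 23.25 = 17.

Required subsidy s = 17 per unit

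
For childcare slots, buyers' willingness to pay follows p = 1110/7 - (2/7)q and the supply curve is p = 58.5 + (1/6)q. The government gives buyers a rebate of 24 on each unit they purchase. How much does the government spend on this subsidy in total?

Pre-subsidy: 1110/7 - (2/7)q = 58.5 + (1/6)q gives q* = 4203/19 and p* = 1812/19.
With the rebate, buyers effectively pay pb = ps − 24, where ps is the price sellers receive.
On the curves, pb = 1110/7 - (2/7)q and ps = 58.5 + (1/6)q; the wedge ps − pb = 24 gives 58.5 + (1/6)q − (1110/7 - (2/7)q) = 24, so q' = 5211/19.
Then pb = 1110/7 − (2/7)·(5211/19) = 1524/19 and ps = 58.5 + (1/6)·(5211/19) = 1980/19.
Government outlay = subsidy × quantity = 24 × 5211/19 = 125064/19.

Government cost = 125064/19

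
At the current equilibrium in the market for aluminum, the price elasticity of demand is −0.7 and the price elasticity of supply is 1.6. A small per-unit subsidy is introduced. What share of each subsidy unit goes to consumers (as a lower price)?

For a small subsidy around the equilibrium, the benefit split depends on the relative slopes, which at a point are proportional to the elasticities.
Buyer share = εs/(εs + |εd|) = 1.6/(1.6 + 0.7) = 16/23; seller share = |εd|/(εs + |εd|) = 7/23.

Consumer share = 16/23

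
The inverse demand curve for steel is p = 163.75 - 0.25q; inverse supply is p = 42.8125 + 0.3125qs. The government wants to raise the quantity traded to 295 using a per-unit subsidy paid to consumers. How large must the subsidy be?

Required subsidy s = 45 per unit

At q = 295, from the demand curve buyers pay pb = 163.75 − 0.25·295 = 90; from the supply curve sellers need ps = 42.8125 + 0.3125·295 = 135.
The subsidy must fill the gap: s = ps − pb = 135 − 90 = 45.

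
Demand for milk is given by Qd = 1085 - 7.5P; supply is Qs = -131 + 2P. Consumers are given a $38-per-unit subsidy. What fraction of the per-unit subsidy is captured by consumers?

Pre-subsidy: 1085 - 7.5P = -131 + 2P gives P* = 128, Q* = 125.
With the rebate, buyers effectively pay Pb = Ps − 38, where Ps is the price sellers receive.
Demand in terms of Ps becomes Qd = 1085 − 7.5(Ps − 38) = 1370 - 7.5Ps. Setting this equal to supply: 1370 - 7.5Ps = -131 + 2Ps, so Ps = 158.
Buyers pay Pb = 158 − 38 = 120; Q' = -131 + 2·158 = 185.
Buyers' price falls by P* − Pb = 128 − 120 = 8; sellers' price rises by Ps − P* = 158 − 128 = 30.
So consumers capture 8/38 = 4/19 of each unit of subsidy.

Consumer share = 4/19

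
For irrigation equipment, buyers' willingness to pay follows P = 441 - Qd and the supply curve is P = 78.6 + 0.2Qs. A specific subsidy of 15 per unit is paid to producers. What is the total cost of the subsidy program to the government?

Pre-subsidy: 441 - Q = 78.6 + 0.2Q gives Q* = 302 and P* = 139.
With the subsidy, sellers receive Ps = Pb + 15 for each unit, where Pb is the price buyers pay.
On the curves, Pb = 441 - Q and Ps = 78.6 + 0.2Q; the wedge Ps − Pb = 15 gives 78.6 + 0.2Q − (441 - Q) = 15, so Q' = 314.5.
Then Pb = 441 − 1·314.5 = 126.5 and Ps = 78.6 + 0.2·314.5 = 141.5.
Government outlay = subsidy × quantity = 15 × 314.5 = 4717.5.

Government cost = 4717.5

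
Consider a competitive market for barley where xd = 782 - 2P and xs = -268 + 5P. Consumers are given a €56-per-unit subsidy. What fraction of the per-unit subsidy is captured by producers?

Producer share = 2/7

Pre-subsidy: 782 - 2P = -268 + 5P gives P* = 150, x* = 482.
With the rebate, buyers effectively pay Pb = Ps − 56, where Ps is the price sellers receive.
Demand in terms of Ps becomes xd = 782 − 2(Ps − 56) = 894 - 2Ps. Setting this equal to supply: 894 - 2Ps = -268 + 5Ps, so Ps = 166.
Buyers pay Pb = 166 − 56 = 110; x' = -268 + 5·166 = 562.
Buyers' price falls by P* − Pb = 150 − 110 = 40; sellers' price rises by Ps − P* = 166 − 150 = 16.
So producers capture 16/56 = 2/7 of each unit of subsidy.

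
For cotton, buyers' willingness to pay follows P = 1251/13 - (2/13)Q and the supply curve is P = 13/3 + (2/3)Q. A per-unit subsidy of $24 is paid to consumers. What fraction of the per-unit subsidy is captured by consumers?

Consumer share = 0.1875

Pre-subsidy: 1251/13 - (2/13)Q = 13/3 + (2/3)Q gives Q* = 112 and P* = 79.
With the rebate, buyers effectively pay Pb = Ps − 24, where Ps is the price sellers receive.
On the curves, Pb = 1251/13 - (2/13)Q and Ps = 13/3 + (2/3)Q; the wedge Ps − Pb = 24 gives 13/3 + (2/3)Q − (1251/13 - (2/13)Q) = 24, so Q' = 141.25.
Then Pb = 1251/13 − (2/13)·141.25 = 74.5 and Ps = 13/3 + (2/3)·141.25 = 98.5.
Buyers' price falls by P* − Pb = 79 − 74.5 = 4.5; sellers' price rises by Ps − P* = 98.5 − 79 = 19.5.
So consumers capture 4.5/24 = 0.1875 of each unit of subsidy.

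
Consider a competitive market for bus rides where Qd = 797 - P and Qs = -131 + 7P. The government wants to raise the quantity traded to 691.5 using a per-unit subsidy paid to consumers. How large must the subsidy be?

At Q = 691.5, invert demand for the buyer price: Pb = (797 − 691.5)/1 = 105.5; invert supply for the seller price: Ps = (691.5 − (-131))/7 = 117.5.
The subsidy must fill the gap: s = Ps − Pb = 117.5 − 105.5 = 12.

Required subsidy s = 12 per unit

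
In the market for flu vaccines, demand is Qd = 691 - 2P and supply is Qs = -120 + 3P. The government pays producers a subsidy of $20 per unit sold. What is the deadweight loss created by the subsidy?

Deadweight loss = $240

Pre-subsidy: 691 - 2P = -120 + 3P gives P* = 162.2, Q* = 366.6.
With the subsidy, sellers receive Ps = Pb + 20 for each unit, where Pb is the price buyers pay.
Supply in terms of Pb becomes Qs = -120 + 3(Pb + 20) = -60 + 3Pb. Setting this equal to demand: 691 - 2Pb = -60 + 3Pb, so Pb = 150.2.
Sellers receive Ps = 150.2 + 20 = 170.2; Q' = 691 − 2·150.2 = 390.6.
The subsidy expands output by 390.6 − 366.6 = 24 past the efficient level; on those units the gap between marginal cost and willingness to pay runs from 0 up to 20.
DWL = ½ × 20 × 24 = 240.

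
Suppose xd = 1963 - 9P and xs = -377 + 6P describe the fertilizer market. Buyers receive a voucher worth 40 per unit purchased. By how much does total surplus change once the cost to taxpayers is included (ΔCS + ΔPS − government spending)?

Net change in total surplus = -2880

Pre-subsidy: 1963 - 9P = -377 + 6P gives P* = 156, x* = 559.
With the rebate, buyers effectively pay Pb = Ps − 40, where Ps is the price sellers receive.
Demand in terms of Ps becomes xd = 1963 − 9(Ps − 40) = 2323 - 9Ps. Setting this equal to supply: 2323 - 9Ps = -377 + 6Ps, so Ps = 180.
Buyers pay Pb = 180 − 40 = 140; x' = -377 + 6·180 = 703.
ΔCS = ½(559 + 703)(156 − 140) = 10096; ΔPS = ½(559 + 703)(180 − 156) = 15144.
Government spending = 40 × 703 = 28120.
Net change = 10096 + 15144 − 28120 = -2880. The loss equals the DWL triangle ½·40·144.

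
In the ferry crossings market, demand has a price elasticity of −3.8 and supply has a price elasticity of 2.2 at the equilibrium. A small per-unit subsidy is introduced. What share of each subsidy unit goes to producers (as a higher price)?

Producer share = 19/30

For a small subsidy around the equilibrium, the benefit split depends on the relative slopes, which at a point are proportional to the elasticities.
Buyer share = εs/(εs + |εd|) = 2.2/(2.2 + 3.8) = 11/30; seller share = |εd|/(εs + |εd|) = 19/30.
So producers capture 19/30 of the subsidy.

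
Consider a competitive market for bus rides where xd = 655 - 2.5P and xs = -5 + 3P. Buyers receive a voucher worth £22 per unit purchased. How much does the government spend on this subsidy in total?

Pre-subsidy: 655 - 2.5P = -5 + 3P gives P* = 120, x* = 355.
With the rebate, buyers effectively pay Pb = Ps − 22, where Ps is the price sellers receive.
Demand in terms of Ps becomes xd = 655 − 2.5(Ps − 22) = 710 - 2.5Ps. Setting this equal to supply: 710 - 2.5Ps = -5 + 3Ps, so Ps = 130.
Buyers pay Pb = 130 − 22 = 108; x' = -5 + 3·130 = 385.
Government outlay = subsidy × quantity = 22 × 385 = 8470.

Government cost = £8470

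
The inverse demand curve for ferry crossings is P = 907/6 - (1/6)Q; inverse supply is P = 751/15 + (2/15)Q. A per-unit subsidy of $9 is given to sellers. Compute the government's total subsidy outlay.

Government cost = $3303

Pre-subsidy: 907/6 - (1/6)Q = 751/15 + (2/15)Q gives Q* = 337 and P* = 95.
With the subsidy, sellers receive Ps = Pb + 9 for each unit, where Pb is the price buyers pay.
On the curves, Pb = 907/6 - (1/6)Q and Ps = 751/15 + (2/15)Q; the wedge Ps − Pb = 9 gives 751/15 + (2/15)Q − (907/6 - (1/6)Q) = 9, so Q' = 367.
Then Pb = 907/6 − (1/6)·367 = 90 and Ps = 751/15 + (2/15)·367 = 99.
Government outlay = subsidy × quantity = 9 × 367 = 3303.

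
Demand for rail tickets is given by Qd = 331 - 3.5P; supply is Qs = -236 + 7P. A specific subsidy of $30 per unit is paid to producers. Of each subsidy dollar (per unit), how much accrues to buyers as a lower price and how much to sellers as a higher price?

Buyers gain $20 per unit; sellers gain $10 per unit

Pre-subsidy: 331 - 3.5P = -236 + 7P gives P* = 54, Q* = 142.
With the subsidy, sellers receive Ps = Pb + 30 for each unit, where Pb is the price buyers pay.
Supply in terms of Pb becomes Qs = -236 + 7(Pb + 30) = -26 + 7Pb. Setting this equal to demand: 331 - 3.5Pb = -26 + 7Pb, so Pb = 34.
Sellers receive Ps = 34 + 30 = 64; Q' = 331 − 3.5·34 = 212.
Buyers' price falls by P* − Pb = 54 − 34 = 20; sellers' price rises by Ps − P* = 64 − 54 = 10.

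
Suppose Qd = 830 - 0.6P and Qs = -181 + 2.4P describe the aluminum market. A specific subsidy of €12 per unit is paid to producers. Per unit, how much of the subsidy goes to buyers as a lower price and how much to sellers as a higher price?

Pre-subsidy: 830 - 0.6P = -181 + 2.4P gives P* = 337, Q* = 627.8.
With the subsidy, sellers receive Ps = Pb + 12 for each unit, where Pb is the price buyers pay.
Supply in terms of Pb becomes Qs = -181 + 2.4(Pb + 12) = -152.2 + 2.4Pb. Setting this equal to demand: 830 - 0.6Pb = -152.2 + 2.4Pb, so Pb = 327.4.
Sellers receive Ps = 327.4 + 12 = 339.4; Q' = 830 − 0.6·327.4 = 633.56.
Buyers' price falls by P* − Pb = 337 − 327.4 = 9.6; sellers' price rises by Ps − P* = 339.4 − 337 = 2.4.

Buyers gain €9.6 per unit; sellers gain €2.4 per unit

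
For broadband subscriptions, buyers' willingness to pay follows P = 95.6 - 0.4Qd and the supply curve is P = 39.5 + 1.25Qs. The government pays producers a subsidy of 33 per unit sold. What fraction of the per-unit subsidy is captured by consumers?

Pre-subsidy: 95.6 - 0.4Q = 39.5 + 1.25Q gives Q* = 34 and P* = 82.
With the subsidy, sellers receive Ps = Pb + 33 for each unit, where Pb is the price buyers pay.
On the curves, Pb = 95.6 - 0.4Q and Ps = 39.5 + 1.25Q; the wedge Ps − Pb = 33 gives 39.5 + 1.25Q − (95.6 - 0.4Q) = 33, so Q' = 54.
Then Pb = 95.6 − 0.4·54 = 74 and Ps = 39.5 + 1.25·54 = 107.
Buyers' price falls by P* − Pb = 82 − 74 = 8; sellers' price rises by Ps − P* = 107 − 82 = 25.
So consumers capture 8/33 = 8/33 of each unit of subsidy.

Consumer share = 8/33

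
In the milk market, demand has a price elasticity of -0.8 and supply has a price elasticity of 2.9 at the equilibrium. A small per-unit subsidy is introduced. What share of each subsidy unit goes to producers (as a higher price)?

For a small subsidy around the equilibrium, the benefit split depends on the relative slopes, which at a point are proportional to the elasticities.
Buyer share = εs/(εs + |εd|) = 2.9/(2.9 + 0.8) = 29/37; seller share = |εd|/(εs + |εd|) = 8/37.
So producers capture 8/37 of the subsidy.

Producer share = 8/37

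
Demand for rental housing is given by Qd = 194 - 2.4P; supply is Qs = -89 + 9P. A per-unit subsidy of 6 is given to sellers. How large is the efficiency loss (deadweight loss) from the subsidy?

Pre-subsidy: 194 - 2.4P = -89 + 9P gives P* = 1415/57, Q* = 2554/19.
With the subsidy, sellers receive Ps = Pb + 6 for each unit, where Pb is the price buyers pay.
Supply in terms of Pb becomes Qs = -89 + 9(Pb + 6) = -35 + 9Pb. Setting this equal to demand: 194 - 2.4Pb = -35 + 9Pb, so Pb = 1145/57.
Sellers receive Ps = 1145/57 + 6 = 1487/57; Q' = 194 − 2.4·(1145/57) = 2770/19.
The subsidy expands output by 2770/19 − 2554/19 = 216/19 past the efficient level; on those units the gap between marginal cost and willingness to pay runs from 0 up to 6.
DWL = ½ × 6 × 216/19 = 648/19.

Deadweight loss = 648/19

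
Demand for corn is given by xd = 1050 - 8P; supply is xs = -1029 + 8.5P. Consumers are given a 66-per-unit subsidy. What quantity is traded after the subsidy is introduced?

Pre-subsidy: 1050 - 8P = -1029 + 8.5P gives P* = 126, x* = 42.
With the rebate, buyers effectively pay Pb = Ps − 66, where Ps is the price sellers receive.
Demand in terms of Ps becomes xd = 1050 − 8(Ps − 66) = 1578 - 8Ps. Setting this equal to supply: 1578 - 8Ps = -1029 + 8.5Ps, so Ps = 158.
Buyers pay Pb = 158 − 66 = 92; x' = -1029 + 8.5·158 = 314.

x' = 314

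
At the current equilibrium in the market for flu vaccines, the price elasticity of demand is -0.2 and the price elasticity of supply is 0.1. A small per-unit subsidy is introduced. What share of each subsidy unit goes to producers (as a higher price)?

Producer share = 2/3

For a small subsidy around the equilibrium, the benefit split depends on the relative slopes, which at a point are proportional to the elasticities.
Buyer share = εs/(εs + |εd|) = 0.1/(0.1 + 0.2) = 1/3; seller share = |εd|/(εs + |εd|) = 2/3.
So producers capture 2/3 of the subsidy.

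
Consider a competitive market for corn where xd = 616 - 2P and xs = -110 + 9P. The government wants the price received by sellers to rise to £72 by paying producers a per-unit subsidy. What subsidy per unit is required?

At a seller price of 72, quantity supplied is -110 + 9·72 = 538.
Buyers absorb 538 only when they pay Pb with 616 − 2·Pb = 538, i.e. Pb = 39.
s = Ps − Pb = 72 − 39 = 33.

Required subsidy s = £33 per unit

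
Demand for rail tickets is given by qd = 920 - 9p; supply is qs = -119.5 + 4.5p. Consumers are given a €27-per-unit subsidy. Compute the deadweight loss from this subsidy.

Deadweight loss = €1093.5

Pre-subsidy: 920 - 9p = -119.5 + 4.5p gives p* = 77, q* = 227.
With the rebate, buyers effectively pay pb = ps − 27, where ps is the price sellers receive.
Demand in terms of ps becomes qd = 920 − 9(ps − 27) = 1163 - 9ps. Setting this equal to supply: 1163 - 9ps = -119.5 + 4.5ps, so ps = 95.
Buyers pay pb = 95 − 27 = 68; q' = -119.5 + 4.5·95 = 308.
The subsidy expands output by 308 − 227 = 81 past the efficient level; on those units the gap between marginal cost and willingness to pay runs from 0 up to 27.
DWL = ½ × 27 × 81 = 1093.5.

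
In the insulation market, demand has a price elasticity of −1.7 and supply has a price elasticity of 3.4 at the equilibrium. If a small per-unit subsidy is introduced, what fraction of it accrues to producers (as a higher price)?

Producer share = 1/3

For a small subsidy around the equilibrium, the benefit split depends on the relative slopes, which at a point are proportional to the elasticities.
Buyer share = εs/(εs + |εd|) = 3.4/(3.4 + 1.7) = 2/3; seller share = |εd|/(εs + |εd|) = 1/3.
So producers capture 1/3 of the subsidy.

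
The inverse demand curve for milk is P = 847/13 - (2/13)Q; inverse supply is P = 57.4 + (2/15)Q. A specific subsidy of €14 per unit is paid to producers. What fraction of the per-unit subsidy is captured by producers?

Pre-subsidy: 847/13 - (2/13)Q = 57.4 + (2/15)Q gives Q* = 27 and P* = 61.
With the subsidy, sellers receive Ps = Pb + 14 for each unit, where Pb is the price buyers pay.
On the curves, Pb = 847/13 - (2/13)Q and Ps = 57.4 + (2/15)Q; the wedge Ps − Pb = 14 gives 57.4 + (2/15)Q − (847/13 - (2/13)Q) = 14, so Q' = 75.75.
Then Pb = 847/13 − (2/13)·75.75 = 53.5 and Ps = 57.4 + (2/15)·75.75 = 67.5.
Buyers' price falls by P* − Pb = 61 − 53.5 = 7.5; sellers' price rises by Ps − P* = 67.5 − 61 = 6.5.
So producers capture 6.5/14 = 13/28 of each unit of subsidy.

Producer share = 13/28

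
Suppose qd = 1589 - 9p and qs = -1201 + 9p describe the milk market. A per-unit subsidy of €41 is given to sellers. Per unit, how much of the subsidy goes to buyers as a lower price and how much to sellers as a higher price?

Pre-subsidy: 1589 - 9p = -1201 + 9p gives p* = 155, q* = 194.
With the subsidy, sellers receive ps = pb + 41 for each unit, where pb is the price buyers pay.
Supply in terms of pb becomes qs = -1201 + 9(pb + 41) = -832 + 9pb. Setting this equal to demand: 1589 - 9pb = -832 + 9pb, so pb = 134.5.
Sellers receive ps = 134.5 + 41 = 175.5; q' = 1589 − 9·134.5 = 378.5.
Buyers' price falls by p* − pb = 155 − 134.5 = 20.5; sellers' price rises by ps − p* = 175.5 − 155 = 20.5.

Buyers gain €20.5 per unit; sellers gain €20.5 per unit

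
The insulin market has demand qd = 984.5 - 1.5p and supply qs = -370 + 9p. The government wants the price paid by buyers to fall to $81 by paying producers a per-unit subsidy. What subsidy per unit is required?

Required subsidy s = $56 per unit

At a buyer price of 81, quantity demanded is 984.5 − 1.5·81 = 863.
Sellers supply 863 only when they receive ps with -370 + 9·ps = 863, i.e. ps = 137.
s = ps − pb = 137 − 81 = 56.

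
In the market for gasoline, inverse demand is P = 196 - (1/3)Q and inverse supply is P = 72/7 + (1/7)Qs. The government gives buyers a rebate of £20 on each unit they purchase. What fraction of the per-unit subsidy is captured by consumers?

Pre-subsidy: 196 - (1/3)Q = 72/7 + (1/7)Q gives Q* = 390 and P* = 66.
With the rebate, buyers effectively pay Pb = Ps − 20, where Ps is the price sellers receive.
On the curves, Pb = 196 - (1/3)Q and Ps = 72/7 + (1/7)Q; the wedge Ps − Pb = 20 gives 72/7 + (1/7)Q − (196 - (1/3)Q) = 20, so Q' = 432.
Then Pb = 196 − (1/3)·432 = 52 and Ps = 72/7 + (1/7)·432 = 72.
Buyers' price falls by P* − Pb = 66 − 52 = 14; sellers' price rises by Ps − P* = 72 − 66 = 6.
So consumers capture 14/20 = 0.7 of each unit of subsidy.

Consumer share = 0.7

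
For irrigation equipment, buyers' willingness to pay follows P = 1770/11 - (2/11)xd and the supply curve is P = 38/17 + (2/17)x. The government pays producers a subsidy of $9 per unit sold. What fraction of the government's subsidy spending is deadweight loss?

Pre-subsidy: 1770/11 - (2/11)x = 38/17 + (2/17)x gives x* = 3709/7 and P* = 452/7.
With the subsidy, sellers receive Ps = Pb + 9 for each unit, where Pb is the price buyers pay.
On the curves, Pb = 1770/11 - (2/11)x and Ps = 38/17 + (2/17)x; the wedge Ps − Pb = 9 gives 38/17 + (2/17)x − (1770/11 - (2/11)x) = 9, so x' = 31355/56.
Then Pb = 1770/11 − (2/11)·(31355/56) = 1655/28 and Ps = 38/17 + (2/17)·(31355/56) = 1907/28.
ΔCS = ½(3709/7 + 31355/56)(452/7 − 1655/28) = 9337131/3136; ΔPS = ½(3709/7 + 31355/56)(1907/28 − 452/7) = 6041673/3136.
Government spending = 9 × 31355/56 = 282195/56.
DWL = ½ × 9 × (31355/56 − 3709/7) = 15147/112; fraction = (15147/112) / (282195/56) = 1683/62710.

DWL / government spending = 1683/62710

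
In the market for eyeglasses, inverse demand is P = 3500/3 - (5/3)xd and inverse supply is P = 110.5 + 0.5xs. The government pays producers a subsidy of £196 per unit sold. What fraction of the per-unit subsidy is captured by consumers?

Pre-subsidy: 3500/3 - (5/3)x = 110.5 + 0.5x gives x* = 6337/13 and P* = 4605/13.
With the subsidy, sellers receive Ps = Pb + 196 for each unit, where Pb is the price buyers pay.
On the curves, Pb = 3500/3 - (5/3)x and Ps = 110.5 + 0.5x; the wedge Ps − Pb = 196 gives 110.5 + 0.5x − (3500/3 - (5/3)x) = 196, so x' = 7513/13.
Then Pb = 3500/3 − (5/3)·(7513/13) = 2645/13 and Ps = 110.5 + 0.5·(7513/13) = 5193/13.
Buyers' price falls by P* − Pb = 4605/13 − 2645/13 = 1960/13; sellers' price rises by Ps − P* = 5193/13 − 4605/13 = 588/13.
So consumers capture (1960/13)/196 = 10/13 of each unit of subsidy.

Consumer share = 10/13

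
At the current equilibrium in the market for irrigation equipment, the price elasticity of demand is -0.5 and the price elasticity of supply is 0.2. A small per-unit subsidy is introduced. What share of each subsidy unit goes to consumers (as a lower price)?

For a small subsidy around the equilibrium, the benefit split depends on the relative slopes, which at a point are proportional to the elasticities.
Buyer share = εs/(εs + |εd|) = 0.2/(0.2 + 0.5) = 2/7; seller share = |εd|/(εs + |εd|) = 5/7.

Consumer share = 2/7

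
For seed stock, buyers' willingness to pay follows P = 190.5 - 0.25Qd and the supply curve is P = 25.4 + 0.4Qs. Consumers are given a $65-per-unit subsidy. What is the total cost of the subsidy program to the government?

Government cost = $23010

Pre-subsidy: 190.5 - 0.25Q = 25.4 + 0.4Q gives Q* = 254 and P* = 127.
With the rebate, buyers effectively pay Pb = Ps − 65, where Ps is the price sellers receive.
On the curves, Pb = 190.5 - 0.25Q and Ps = 25.4 + 0.4Q; the wedge Ps − Pb = 65 gives 25.4 + 0.4Q − (190.5 - 0.25Q) = 65, so Q' = 354.
Then Pb = 190.5 − 0.25·354 = 102 and Ps = 25.4 + 0.4·354 = 167.
Government outlay = subsidy × quantity = 65 × 354 = 23010.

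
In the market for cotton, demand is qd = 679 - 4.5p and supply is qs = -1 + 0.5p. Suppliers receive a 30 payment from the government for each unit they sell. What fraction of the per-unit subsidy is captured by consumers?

Consumer share = 0.1

Pre-subsidy: 679 - 4.5p = -1 + 0.5p gives p* = 136, q* = 67.
With the subsidy, sellers receive ps = pb + 30 for each unit, where pb is the price buyers pay.
Supply in terms of pb becomes qs = -1 + 0.5(pb + 30) = 14 + 0.5pb. Setting this equal to demand: 679 - 4.5pb = 14 + 0.5pb, so pb = 133.
Sellers receive ps = 133 + 30 = 163; q' = 679 − 4.5·133 = 80.5.
Buyers' price falls by p* − pb = 136 − 133 = 3; sellers' price rises by ps − p* = 163 − 136 = 27.
So consumers capture 3/30 = 0.1 of each unit of subsidy.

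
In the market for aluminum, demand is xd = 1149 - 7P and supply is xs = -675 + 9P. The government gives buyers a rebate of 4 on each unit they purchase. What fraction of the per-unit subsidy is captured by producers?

Pre-subsidy: 1149 - 7P = -675 + 9P gives P* = 114, x* = 351.
With the rebate, buyers effectively pay Pb = Ps − 4, where Ps is the price sellers receive.
Demand in terms of Ps becomes xd = 1149 − 7(Ps − 4) = 1177 - 7Ps. Setting this equal to supply: 1177 - 7Ps = -675 + 9Ps, so Ps = 115.75.
Buyers pay Pb = 115.75 − 4 = 111.75; x' = -675 + 9·115.75 = 366.75.
Buyers' price falls by P* − Pb = 114 − 111.75 = 2.25; sellers' price rises by Ps − P* = 115.75 − 114 = 1.75.
So producers capture 1.75/4 = 0.4375 of each unit of subsidy.

Producer share = 0.4375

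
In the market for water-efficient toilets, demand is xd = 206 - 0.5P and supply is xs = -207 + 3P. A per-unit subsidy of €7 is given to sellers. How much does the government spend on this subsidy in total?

Pre-subsidy: 206 - 0.5P = -207 + 3P gives P* = 118, x* = 147.
With the subsidy, sellers receive Ps = Pb + 7 for each unit, where Pb is the price buyers pay.
Supply in terms of Pb becomes xs = -207 + 3(Pb + 7) = -186 + 3Pb. Setting this equal to demand: 206 - 0.5Pb = -186 + 3Pb, so Pb = 112.
Sellers receive Ps = 112 + 7 = 119; x' = 206 − 0.5·112 = 150.
Government outlay = subsidy × quantity = 7 × 150 = 1050.

Government cost = €1050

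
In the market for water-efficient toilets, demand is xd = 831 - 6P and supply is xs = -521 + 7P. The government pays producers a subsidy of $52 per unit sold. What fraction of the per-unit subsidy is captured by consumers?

Consumer share = 7/13

Pre-subsidy: 831 - 6P = -521 + 7P gives P* = 104, x* = 207.
With the subsidy, sellers receive Ps = Pb + 52 for each unit, where Pb is the price buyers pay.
Supply in terms of Pb becomes xs = -521 + 7(Pb + 52) = -157 + 7Pb. Setting this equal to demand: 831 - 6Pb = -157 + 7Pb, so Pb = 76.
Sellers receive Ps = 76 + 52 = 128; x' = 831 − 6·76 = 375.
Buyers' price falls by P* − Pb = 104 − 76 = 28; sellers' price rises by Ps − P* = 128 − 104 = 24.
So consumers capture 28/52 = 7/13 of each unit of subsidy.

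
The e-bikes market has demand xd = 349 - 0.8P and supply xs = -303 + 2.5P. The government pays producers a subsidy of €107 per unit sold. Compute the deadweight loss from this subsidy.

Deadweight loss = 114490/33

Pre-subsidy: 349 - 0.8P = -303 + 2.5P gives P* = 6520/33, x* = 6301/33.
With the subsidy, sellers receive Ps = Pb + 107 for each unit, where Pb is the price buyers pay.
Supply in terms of Pb becomes xs = -303 + 2.5(Pb + 107) = -35.5 + 2.5Pb. Setting this equal to demand: 349 - 0.8Pb = -35.5 + 2.5Pb, so Pb = 3845/33.
Sellers receive Ps = 3845/33 + 107 = 7376/33; x' = 349 − 0.8·(3845/33) = 8441/33.
The subsidy expands output by 8441/33 − 6301/33 = 2140/33 past the efficient level; on those units the gap between marginal cost and willingness to pay runs from 0 up to 107.
DWL = ½ × 107 × 2140/33 = 114490/33.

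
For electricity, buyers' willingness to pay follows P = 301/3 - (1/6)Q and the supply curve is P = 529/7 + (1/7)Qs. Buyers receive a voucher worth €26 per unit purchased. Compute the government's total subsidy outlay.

Government cost = €4264

Pre-subsidy: 301/3 - (1/6)Q = 529/7 + (1/7)Q gives Q* = 80 and P* = 87.
With the rebate, buyers effectively pay Pb = Ps − 26, where Ps is the price sellers receive.
On the curves, Pb = 301/3 - (1/6)Q and Ps = 529/7 + (1/7)Q; the wedge Ps − Pb = 26 gives 529/7 + (1/7)Q − (301/3 - (1/6)Q) = 26, so Q' = 164.
Then Pb = 301/3 − (1/6)·164 = 73 and Ps = 529/7 + (1/7)·164 = 99.
Government outlay = subsidy × quantity = 26 × 164 = 4264.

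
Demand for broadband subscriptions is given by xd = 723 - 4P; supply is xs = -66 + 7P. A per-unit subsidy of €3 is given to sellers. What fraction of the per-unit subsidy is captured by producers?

Pre-subsidy: 723 - 4P = -66 + 7P gives P* = 789/11, x* = 4797/11.
With the subsidy, sellers receive Ps = Pb + 3 for each unit, where Pb is the price buyers pay.
Supply in terms of Pb becomes xs = -66 + 7(Pb + 3) = -45 + 7Pb. Setting this equal to demand: 723 - 4Pb = -45 + 7Pb, so Pb = 768/11.
Sellers receive Ps = 768/11 + 3 = 801/11; x' = 723 − 4·(768/11) = 4881/11.
Buyers' price falls by P* − Pb = 789/11 − 768/11 = 21/11; sellers' price rises by Ps − P* = 801/11 − 789/11 = 12/11.
So producers capture (12/11)/3 = 4/11 of each unit of subsidy.

Producer share = 4/11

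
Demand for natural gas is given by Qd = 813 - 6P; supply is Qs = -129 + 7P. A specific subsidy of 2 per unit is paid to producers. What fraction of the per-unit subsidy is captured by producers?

Producer share = 6/13

Pre-subsidy: 813 - 6P = -129 + 7P gives P* = 942/13, Q* = 4917/13.
With the subsidy, sellers receive Ps = Pb + 2 for each unit, where Pb is the price buyers pay.
Supply in terms of Pb becomes Qs = -129 + 7(Pb + 2) = -115 + 7Pb. Setting this equal to demand: 813 - 6Pb = -115 + 7Pb, so Pb = 928/13.
Sellers receive Ps = 928/13 + 2 = 954/13; Q' = 813 − 6·(928/13) = 5001/13.
Buyers' price falls by P* − Pb = 942/13 − 928/13 = 14/13; sellers' price rises by Ps − P* = 954/13 − 942/13 = 12/13.
So producers capture (12/13)/2 = 6/13 of each unit of subsidy.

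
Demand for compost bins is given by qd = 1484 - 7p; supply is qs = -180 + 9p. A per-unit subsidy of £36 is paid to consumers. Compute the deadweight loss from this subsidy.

Deadweight loss = £2551.5

Pre-subsidy: 1484 - 7p = -180 + 9p gives p* = 104, q* = 756.
With the rebate, buyers effectively pay pb = ps − 36, where ps is the price sellers receive.
Demand in terms of ps becomes qd = 1484 − 7(ps − 36) = 1736 - 7ps. Setting this equal to supply: 1736 - 7ps = -180 + 9ps, so ps = 119.75.
Buyers pay pb = 119.75 − 36 = 83.75; q' = -180 + 9·119.75 = 897.75.
The subsidy expands output by 897.75 − 756 = 141.75 past the efficient level; on those units the gap between marginal cost and willingness to pay runs from 0 up to 36.
DWL = ½ × 36 × 141.75 = 2551.5.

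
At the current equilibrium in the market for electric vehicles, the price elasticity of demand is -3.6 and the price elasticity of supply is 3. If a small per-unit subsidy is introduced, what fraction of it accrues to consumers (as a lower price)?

For a small subsidy around the equilibrium, the benefit split depends on the relative slopes, which at a point are proportional to the elasticities.
Buyer share = εs/(εs + |εd|) = 3/(3 + 3.6) = 5/11; seller share = |εd|/(εs + |εd|) = 6/11.

Consumer share = 5/11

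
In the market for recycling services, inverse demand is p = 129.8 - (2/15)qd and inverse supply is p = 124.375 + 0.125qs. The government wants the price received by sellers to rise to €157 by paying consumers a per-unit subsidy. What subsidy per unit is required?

Required subsidy s = €62 per unit

At a seller price of 157, quantity supplied is -995 + 8·157 = 261.
Buyers absorb 261 only when they pay pb = 129.8 − (2/15)·261 = 95.
s = ps − pb = 157 − 95 = 62.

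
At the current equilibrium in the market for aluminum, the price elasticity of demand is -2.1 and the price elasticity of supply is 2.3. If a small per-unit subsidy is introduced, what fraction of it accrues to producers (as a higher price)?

For a small subsidy around the equilibrium, the benefit split depends on the relative slopes, which at a point are proportional to the elasticities.
Buyer share = εs/(εs + |εd|) = 2.3/(2.3 + 2.1) = 23/44; seller share = |εd|/(εs + |εd|) = 21/44.
So producers capture 21/44 of the subsidy.

Producer share = 21/44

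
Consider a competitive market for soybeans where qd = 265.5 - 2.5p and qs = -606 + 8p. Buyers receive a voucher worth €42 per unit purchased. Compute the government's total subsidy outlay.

Pre-subsidy: 265.5 - 2.5p = -606 + 8p gives p* = 83, q* = 58.
With the rebate, buyers effectively pay pb = ps − 42, where ps is the price sellers receive.
Demand in terms of ps becomes qd = 265.5 − 2.5(ps − 42) = 370.5 - 2.5ps. Setting this equal to supply: 370.5 - 2.5ps = -606 + 8ps, so ps = 93.
Buyers pay pb = 93 − 42 = 51; q' = -606 + 8·93 = 138.
Government outlay = subsidy × quantity = 42 × 138 = 5796.

Government cost = €5796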